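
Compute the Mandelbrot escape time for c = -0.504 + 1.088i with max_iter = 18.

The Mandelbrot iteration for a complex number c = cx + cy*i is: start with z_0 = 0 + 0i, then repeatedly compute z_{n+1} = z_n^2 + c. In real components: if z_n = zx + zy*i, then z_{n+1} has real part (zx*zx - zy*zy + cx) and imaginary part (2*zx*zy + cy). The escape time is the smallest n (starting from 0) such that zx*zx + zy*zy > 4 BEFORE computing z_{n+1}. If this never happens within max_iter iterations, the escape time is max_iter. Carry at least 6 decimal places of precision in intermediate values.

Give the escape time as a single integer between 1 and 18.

Answer: 4

Derivation:
z_0 = 0 + 0i, c = -0.5040 + 1.0880i
Iter 1: z = -0.5040 + 1.0880i, |z|^2 = 1.4378
Iter 2: z = -1.4337 + -0.0087i, |z|^2 = 2.0557
Iter 3: z = 1.5515 + 1.1130i, |z|^2 = 3.6458
Iter 4: z = 0.6645 + 4.5415i, |z|^2 = 21.0668
Escaped at iteration 4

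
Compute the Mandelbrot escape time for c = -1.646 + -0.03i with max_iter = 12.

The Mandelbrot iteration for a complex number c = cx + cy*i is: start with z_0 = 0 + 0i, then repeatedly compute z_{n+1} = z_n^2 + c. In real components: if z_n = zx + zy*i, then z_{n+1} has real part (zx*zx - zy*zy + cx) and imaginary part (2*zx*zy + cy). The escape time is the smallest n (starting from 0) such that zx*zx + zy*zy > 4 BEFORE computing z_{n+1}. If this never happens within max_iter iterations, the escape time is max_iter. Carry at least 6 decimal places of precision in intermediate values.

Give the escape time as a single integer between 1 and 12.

z_0 = 0 + 0i, c = -1.6460 + -0.0300i
Iter 1: z = -1.6460 + -0.0300i, |z|^2 = 2.7102
Iter 2: z = 1.0624 + 0.0688i, |z|^2 = 1.1335
Iter 3: z = -0.5220 + 0.1161i, |z|^2 = 0.2860
Iter 4: z = -1.3870 + -0.1512i, |z|^2 = 1.9466
Iter 5: z = 0.2549 + 0.3895i, |z|^2 = 0.2166
Iter 6: z = -1.7327 + 0.1685i, |z|^2 = 3.0307
Iter 7: z = 1.3279 + -0.6141i, |z|^2 = 2.1403
Iter 8: z = -0.2598 + -1.6608i, |z|^2 = 2.8258
Iter 9: z = -4.3368 + 0.8330i, |z|^2 = 19.5016
Escaped at iteration 9

Answer: 9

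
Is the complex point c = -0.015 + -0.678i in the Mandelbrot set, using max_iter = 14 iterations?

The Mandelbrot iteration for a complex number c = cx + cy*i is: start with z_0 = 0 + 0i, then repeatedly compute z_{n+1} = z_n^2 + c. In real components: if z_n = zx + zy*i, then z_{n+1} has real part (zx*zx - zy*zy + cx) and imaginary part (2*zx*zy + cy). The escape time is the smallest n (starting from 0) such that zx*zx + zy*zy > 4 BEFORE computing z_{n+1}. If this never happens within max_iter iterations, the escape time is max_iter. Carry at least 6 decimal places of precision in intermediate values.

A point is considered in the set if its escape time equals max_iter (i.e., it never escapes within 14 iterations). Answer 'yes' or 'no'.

Answer: yes

Derivation:
z_0 = 0 + 0i, c = -0.0150 + -0.6780i
Iter 1: z = -0.0150 + -0.6780i, |z|^2 = 0.4599
Iter 2: z = -0.4745 + -0.6577i, |z|^2 = 0.6576
Iter 3: z = -0.2224 + -0.0539i, |z|^2 = 0.0524
Iter 4: z = 0.0316 + -0.6540i, |z|^2 = 0.4287
Iter 5: z = -0.4417 + -0.7193i, |z|^2 = 0.7125
Iter 6: z = -0.3372 + -0.0425i, |z|^2 = 0.1155
Iter 7: z = 0.0969 + -0.6493i, |z|^2 = 0.4310
Iter 8: z = -0.4272 + -0.8039i, |z|^2 = 0.8287
Iter 9: z = -0.4787 + 0.0088i, |z|^2 = 0.2292
Iter 10: z = 0.2141 + -0.6864i, |z|^2 = 0.5170
Iter 11: z = -0.4404 + -0.9719i, |z|^2 = 1.1385
Iter 12: z = -0.7656 + 0.1780i, |z|^2 = 0.6178
Iter 13: z = 0.5394 + -0.9505i, |z|^2 = 1.1945
Did not escape in 14 iterations → in set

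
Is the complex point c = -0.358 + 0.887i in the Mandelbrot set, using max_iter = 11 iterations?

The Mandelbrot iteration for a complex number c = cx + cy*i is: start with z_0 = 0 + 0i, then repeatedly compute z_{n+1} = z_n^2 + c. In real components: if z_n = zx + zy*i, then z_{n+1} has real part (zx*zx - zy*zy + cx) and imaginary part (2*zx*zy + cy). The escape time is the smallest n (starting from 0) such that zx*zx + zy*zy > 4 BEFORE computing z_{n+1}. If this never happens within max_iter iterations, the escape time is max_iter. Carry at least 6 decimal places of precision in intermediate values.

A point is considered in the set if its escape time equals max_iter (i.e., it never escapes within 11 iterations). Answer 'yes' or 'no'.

Answer: no

Derivation:
z_0 = 0 + 0i, c = -0.3580 + 0.8870i
Iter 1: z = -0.3580 + 0.8870i, |z|^2 = 0.9149
Iter 2: z = -1.0166 + 0.2519i, |z|^2 = 1.0969
Iter 3: z = 0.6120 + 0.3748i, |z|^2 = 0.5151
Iter 4: z = -0.1239 + 1.3458i, |z|^2 = 1.8265
Iter 5: z = -2.1538 + 0.5535i, |z|^2 = 4.9453
Escaped at iteration 5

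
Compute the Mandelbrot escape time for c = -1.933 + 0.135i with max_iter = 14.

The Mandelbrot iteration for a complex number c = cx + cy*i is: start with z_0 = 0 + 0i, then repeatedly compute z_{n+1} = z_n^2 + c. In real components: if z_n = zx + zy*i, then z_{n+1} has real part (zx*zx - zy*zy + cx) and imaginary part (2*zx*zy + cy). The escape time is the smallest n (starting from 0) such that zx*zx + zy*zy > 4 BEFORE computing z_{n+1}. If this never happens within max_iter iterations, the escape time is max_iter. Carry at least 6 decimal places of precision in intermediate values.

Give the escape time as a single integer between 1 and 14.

Answer: 4

Derivation:
z_0 = 0 + 0i, c = -1.9330 + 0.1350i
Iter 1: z = -1.9330 + 0.1350i, |z|^2 = 3.7547
Iter 2: z = 1.7853 + -0.3869i, |z|^2 = 3.3369
Iter 3: z = 1.1045 + -1.2465i, |z|^2 = 2.7735
Iter 4: z = -2.2668 + -2.6184i, |z|^2 = 11.9945
Escaped at iteration 4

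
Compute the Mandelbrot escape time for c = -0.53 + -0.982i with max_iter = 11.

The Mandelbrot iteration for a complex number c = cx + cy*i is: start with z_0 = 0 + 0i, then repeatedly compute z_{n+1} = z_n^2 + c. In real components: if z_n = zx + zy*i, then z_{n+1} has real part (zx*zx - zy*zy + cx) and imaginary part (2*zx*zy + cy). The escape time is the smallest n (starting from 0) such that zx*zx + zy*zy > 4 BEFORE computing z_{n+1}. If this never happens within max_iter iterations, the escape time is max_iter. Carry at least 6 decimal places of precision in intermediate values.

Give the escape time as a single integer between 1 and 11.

z_0 = 0 + 0i, c = -0.5300 + -0.9820i
Iter 1: z = -0.5300 + -0.9820i, |z|^2 = 1.2452
Iter 2: z = -1.2134 + 0.0589i, |z|^2 = 1.4759
Iter 3: z = 0.9389 + -1.1250i, |z|^2 = 2.1472
Iter 4: z = -0.9140 + -3.0946i, |z|^2 = 10.4118
Escaped at iteration 4

Answer: 4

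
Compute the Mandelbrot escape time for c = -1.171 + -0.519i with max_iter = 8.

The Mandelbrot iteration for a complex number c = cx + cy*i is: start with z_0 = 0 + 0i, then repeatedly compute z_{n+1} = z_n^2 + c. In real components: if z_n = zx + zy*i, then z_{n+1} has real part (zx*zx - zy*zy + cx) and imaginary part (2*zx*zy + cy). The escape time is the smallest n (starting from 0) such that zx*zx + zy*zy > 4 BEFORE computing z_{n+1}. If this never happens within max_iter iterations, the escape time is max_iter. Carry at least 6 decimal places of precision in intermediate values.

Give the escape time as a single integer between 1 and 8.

z_0 = 0 + 0i, c = -1.1710 + -0.5190i
Iter 1: z = -1.1710 + -0.5190i, |z|^2 = 1.6406
Iter 2: z = -0.0691 + 0.6965i, |z|^2 = 0.4899
Iter 3: z = -1.6513 + -0.6153i, |z|^2 = 3.1055
Iter 4: z = 1.1773 + 1.5131i, |z|^2 = 3.6755
Iter 5: z = -2.0743 + 3.0438i, |z|^2 = 13.5672
Escaped at iteration 5

Answer: 5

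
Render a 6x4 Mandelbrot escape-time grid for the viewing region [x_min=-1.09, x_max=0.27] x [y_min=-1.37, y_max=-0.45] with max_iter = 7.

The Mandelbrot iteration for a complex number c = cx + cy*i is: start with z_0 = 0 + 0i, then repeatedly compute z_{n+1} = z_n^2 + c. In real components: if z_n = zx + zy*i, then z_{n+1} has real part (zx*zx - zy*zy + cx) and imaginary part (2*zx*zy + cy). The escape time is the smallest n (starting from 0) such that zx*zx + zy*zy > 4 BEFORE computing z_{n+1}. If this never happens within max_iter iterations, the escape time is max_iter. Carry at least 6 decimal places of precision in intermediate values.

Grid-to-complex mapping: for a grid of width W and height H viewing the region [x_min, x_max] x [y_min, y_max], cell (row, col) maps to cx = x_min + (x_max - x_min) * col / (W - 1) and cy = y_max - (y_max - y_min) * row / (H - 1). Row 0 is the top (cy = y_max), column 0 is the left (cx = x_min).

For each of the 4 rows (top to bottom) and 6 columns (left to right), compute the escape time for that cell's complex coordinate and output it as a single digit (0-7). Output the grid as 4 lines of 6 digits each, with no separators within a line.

(row=0, col=0): c = -1.0900 + -0.4500i → escape time 5
(row=0, col=1): c = -0.8180 + -0.4500i → escape time 6
(row=0, col=2): c = -0.5460 + -0.4500i → escape time 7
(row=0, col=3): c = -0.2740 + -0.4500i → escape time 7
(row=0, col=4): c = -0.0020 + -0.4500i → escape time 7
(row=0, col=5): c = 0.2700 + -0.4500i → escape time 7
(row=1, col=0): c = -1.0900 + -0.7567i → escape time 3
(row=1, col=1): c = -0.8180 + -0.7567i → escape time 4
(row=1, col=2): c = -0.5460 + -0.7567i → escape time 6
(row=1, col=3): c = -0.2740 + -0.7567i → escape time 7
(row=1, col=4): c = -0.0020 + -0.7567i → escape time 7
(row=1, col=5): c = 0.2700 + -0.7567i → escape time 5
(row=2, col=0): c = -1.0900 + -1.0633i → escape time 3
(row=2, col=1): c = -0.8180 + -1.0633i → escape time 3
(row=2, col=2): c = -0.5460 + -1.0633i → escape time 4
(row=2, col=3): c = -0.2740 + -1.0633i → escape time 5
(row=2, col=4): c = -0.0020 + -1.0633i → escape time 5
(row=2, col=5): c = 0.2700 + -1.0633i → escape time 3
(row=3, col=0): c = -1.0900 + -1.3700i → escape time 2
(row=3, col=1): c = -0.8180 + -1.3700i → escape time 2
(row=3, col=2): c = -0.5460 + -1.3700i → escape time 2
(row=3, col=3): c = -0.2740 + -1.3700i → escape time 2
(row=3, col=4): c = -0.0020 + -1.3700i → escape time 2
(row=3, col=5): c = 0.2700 + -1.3700i → escape time 2

Answer: 567777
346775
334553
222222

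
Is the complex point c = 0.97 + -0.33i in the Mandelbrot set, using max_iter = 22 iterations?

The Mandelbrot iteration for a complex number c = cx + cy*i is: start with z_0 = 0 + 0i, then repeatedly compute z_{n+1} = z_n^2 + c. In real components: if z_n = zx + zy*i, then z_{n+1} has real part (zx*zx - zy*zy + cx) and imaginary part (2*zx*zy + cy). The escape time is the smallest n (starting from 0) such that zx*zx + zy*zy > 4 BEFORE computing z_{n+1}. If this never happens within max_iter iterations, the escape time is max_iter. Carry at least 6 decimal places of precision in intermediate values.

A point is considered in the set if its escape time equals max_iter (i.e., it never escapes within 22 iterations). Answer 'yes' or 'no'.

Answer: no

Derivation:
z_0 = 0 + 0i, c = 0.9700 + -0.3300i
Iter 1: z = 0.9700 + -0.3300i, |z|^2 = 1.0498
Iter 2: z = 1.8020 + -0.9702i, |z|^2 = 4.1885
Escaped at iteration 2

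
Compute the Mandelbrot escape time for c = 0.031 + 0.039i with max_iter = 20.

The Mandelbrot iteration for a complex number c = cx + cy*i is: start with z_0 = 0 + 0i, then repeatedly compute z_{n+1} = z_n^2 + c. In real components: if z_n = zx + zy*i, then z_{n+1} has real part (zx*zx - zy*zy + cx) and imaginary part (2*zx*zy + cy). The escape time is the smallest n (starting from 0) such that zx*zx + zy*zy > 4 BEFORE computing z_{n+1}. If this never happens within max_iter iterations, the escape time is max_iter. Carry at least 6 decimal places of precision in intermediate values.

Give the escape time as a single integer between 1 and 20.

z_0 = 0 + 0i, c = 0.0310 + 0.0390i
Iter 1: z = 0.0310 + 0.0390i, |z|^2 = 0.0025
Iter 2: z = 0.0304 + 0.0414i, |z|^2 = 0.0026
Iter 3: z = 0.0302 + 0.0415i, |z|^2 = 0.0026
Iter 4: z = 0.0302 + 0.0415i, |z|^2 = 0.0026
Iter 5: z = 0.0302 + 0.0415i, |z|^2 = 0.0026
Iter 6: z = 0.0302 + 0.0415i, |z|^2 = 0.0026
Iter 7: z = 0.0302 + 0.0415i, |z|^2 = 0.0026
Iter 8: z = 0.0302 + 0.0415i, |z|^2 = 0.0026
Iter 9: z = 0.0302 + 0.0415i, |z|^2 = 0.0026
Iter 10: z = 0.0302 + 0.0415i, |z|^2 = 0.0026
Iter 11: z = 0.0302 + 0.0415i, |z|^2 = 0.0026
Iter 12: z = 0.0302 + 0.0415i, |z|^2 = 0.0026
Iter 13: z = 0.0302 + 0.0415i, |z|^2 = 0.0026
Iter 14: z = 0.0302 + 0.0415i, |z|^2 = 0.0026
Iter 15: z = 0.0302 + 0.0415i, |z|^2 = 0.0026
Iter 16: z = 0.0302 + 0.0415i, |z|^2 = 0.0026
Iter 17: z = 0.0302 + 0.0415i, |z|^2 = 0.0026
Iter 18: z = 0.0302 + 0.0415i, |z|^2 = 0.0026
Iter 19: z = 0.0302 + 0.0415i, |z|^2 = 0.0026

Answer: 20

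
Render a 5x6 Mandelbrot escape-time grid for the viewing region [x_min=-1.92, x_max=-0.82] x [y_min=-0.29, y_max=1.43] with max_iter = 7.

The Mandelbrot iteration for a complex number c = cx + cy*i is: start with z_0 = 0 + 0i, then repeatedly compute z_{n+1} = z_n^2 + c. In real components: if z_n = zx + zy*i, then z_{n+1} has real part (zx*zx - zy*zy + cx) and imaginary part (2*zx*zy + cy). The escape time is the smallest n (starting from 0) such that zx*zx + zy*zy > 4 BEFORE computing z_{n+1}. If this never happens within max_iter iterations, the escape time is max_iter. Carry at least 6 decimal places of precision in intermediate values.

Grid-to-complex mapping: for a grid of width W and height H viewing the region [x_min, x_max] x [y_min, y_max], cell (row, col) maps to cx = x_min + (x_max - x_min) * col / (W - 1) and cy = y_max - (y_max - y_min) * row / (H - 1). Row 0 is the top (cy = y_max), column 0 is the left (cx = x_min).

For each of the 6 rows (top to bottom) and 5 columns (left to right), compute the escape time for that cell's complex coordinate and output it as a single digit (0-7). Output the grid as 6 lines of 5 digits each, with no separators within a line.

(row=0, col=0): c = -1.9200 + 1.4300i → escape time 1
(row=0, col=1): c = -1.6450 + 1.4300i → escape time 1
(row=0, col=2): c = -1.3700 + 1.4300i → escape time 2
(row=0, col=3): c = -1.0950 + 1.4300i → escape time 2
(row=0, col=4): c = -0.8200 + 1.4300i → escape time 2
(row=1, col=0): c = -1.9200 + 1.0860i → escape time 1
(row=1, col=1): c = -1.6450 + 1.0860i → escape time 2
(row=1, col=2): c = -1.3700 + 1.0860i → escape time 2
(row=1, col=3): c = -1.0950 + 1.0860i → escape time 3
(row=1, col=4): c = -0.8200 + 1.0860i → escape time 3
(row=2, col=0): c = -1.9200 + 0.7420i → escape time 1
(row=2, col=1): c = -1.6450 + 0.7420i → escape time 3
(row=2, col=2): c = -1.3700 + 0.7420i → escape time 3
(row=2, col=3): c = -1.0950 + 0.7420i → escape time 3
(row=2, col=4): c = -0.8200 + 0.7420i → escape time 4
(row=3, col=0): c = -1.9200 + 0.3980i → escape time 3
(row=3, col=1): c = -1.6450 + 0.3980i → escape time 3
(row=3, col=2): c = -1.3700 + 0.3980i → escape time 5
(row=3, col=3): c = -1.0950 + 0.3980i → escape time 7
(row=3, col=4): c = -0.8200 + 0.3980i → escape time 7
(row=4, col=0): c = -1.9200 + 0.0540i → escape time 5
(row=4, col=1): c = -1.6450 + 0.0540i → escape time 6
(row=4, col=2): c = -1.3700 + 0.0540i → escape time 7
(row=4, col=3): c = -1.0950 + 0.0540i → escape time 7
(row=4, col=4): c = -0.8200 + 0.0540i → escape time 7
(row=5, col=0): c = -1.9200 + -0.2900i → escape time 3
(row=5, col=1): c = -1.6450 + -0.2900i → escape time 4
(row=5, col=2): c = -1.3700 + -0.2900i → escape time 6
(row=5, col=3): c = -1.0950 + -0.2900i → escape time 7
(row=5, col=4): c = -0.8200 + -0.2900i → escape time 7

Answer: 11222
12233
13334
33577
56777
34677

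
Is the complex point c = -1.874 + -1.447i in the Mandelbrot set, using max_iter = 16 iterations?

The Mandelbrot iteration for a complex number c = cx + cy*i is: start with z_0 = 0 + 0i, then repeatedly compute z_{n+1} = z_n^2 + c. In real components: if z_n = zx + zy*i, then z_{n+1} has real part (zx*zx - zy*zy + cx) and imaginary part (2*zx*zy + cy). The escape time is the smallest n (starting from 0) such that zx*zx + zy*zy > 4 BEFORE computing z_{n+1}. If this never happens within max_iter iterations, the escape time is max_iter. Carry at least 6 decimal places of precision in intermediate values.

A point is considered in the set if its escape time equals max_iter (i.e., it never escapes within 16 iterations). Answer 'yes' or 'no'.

Answer: no

Derivation:
z_0 = 0 + 0i, c = -1.8740 + -1.4470i
Iter 1: z = -1.8740 + -1.4470i, |z|^2 = 5.6057
Escaped at iteration 1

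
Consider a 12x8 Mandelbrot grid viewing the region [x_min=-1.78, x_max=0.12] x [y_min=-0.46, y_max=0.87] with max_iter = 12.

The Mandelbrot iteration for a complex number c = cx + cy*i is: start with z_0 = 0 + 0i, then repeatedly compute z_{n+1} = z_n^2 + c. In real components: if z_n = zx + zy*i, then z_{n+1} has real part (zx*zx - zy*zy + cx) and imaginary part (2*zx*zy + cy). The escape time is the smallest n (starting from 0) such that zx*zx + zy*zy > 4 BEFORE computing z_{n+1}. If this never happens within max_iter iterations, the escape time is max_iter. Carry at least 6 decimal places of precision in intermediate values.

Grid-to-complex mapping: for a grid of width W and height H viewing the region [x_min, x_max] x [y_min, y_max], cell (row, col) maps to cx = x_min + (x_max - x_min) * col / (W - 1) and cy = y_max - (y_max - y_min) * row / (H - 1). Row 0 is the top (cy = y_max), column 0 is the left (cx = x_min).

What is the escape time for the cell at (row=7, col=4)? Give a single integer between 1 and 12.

Answer: 5

Derivation:
z_0 = 0 + 0i, c = -1.0891 + -0.4600i
Iter 1: z = -1.0891 + -0.4600i, |z|^2 = 1.3977
Iter 2: z = -0.1146 + 0.5420i, |z|^2 = 0.3069
Iter 3: z = -1.3697 + -0.5842i, |z|^2 = 2.2173
Iter 4: z = 0.4457 + 1.1403i, |z|^2 = 1.4989
Iter 5: z = -2.1908 + 0.5564i, |z|^2 = 5.1091
Escaped at iteration 5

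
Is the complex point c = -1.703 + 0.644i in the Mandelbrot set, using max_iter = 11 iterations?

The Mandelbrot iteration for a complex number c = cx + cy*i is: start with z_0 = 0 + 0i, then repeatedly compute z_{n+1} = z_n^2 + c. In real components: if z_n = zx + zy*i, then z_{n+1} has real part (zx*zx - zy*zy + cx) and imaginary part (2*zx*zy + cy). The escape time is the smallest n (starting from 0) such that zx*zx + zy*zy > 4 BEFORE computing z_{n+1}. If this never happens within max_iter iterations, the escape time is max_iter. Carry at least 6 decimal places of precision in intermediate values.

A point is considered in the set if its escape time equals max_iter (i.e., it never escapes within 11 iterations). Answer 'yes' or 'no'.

z_0 = 0 + 0i, c = -1.7030 + 0.6440i
Iter 1: z = -1.7030 + 0.6440i, |z|^2 = 3.3149
Iter 2: z = 0.7825 + -1.5495i, |z|^2 = 3.0131
Iter 3: z = -3.4916 + -1.7808i, |z|^2 = 15.3624
Escaped at iteration 3

Answer: no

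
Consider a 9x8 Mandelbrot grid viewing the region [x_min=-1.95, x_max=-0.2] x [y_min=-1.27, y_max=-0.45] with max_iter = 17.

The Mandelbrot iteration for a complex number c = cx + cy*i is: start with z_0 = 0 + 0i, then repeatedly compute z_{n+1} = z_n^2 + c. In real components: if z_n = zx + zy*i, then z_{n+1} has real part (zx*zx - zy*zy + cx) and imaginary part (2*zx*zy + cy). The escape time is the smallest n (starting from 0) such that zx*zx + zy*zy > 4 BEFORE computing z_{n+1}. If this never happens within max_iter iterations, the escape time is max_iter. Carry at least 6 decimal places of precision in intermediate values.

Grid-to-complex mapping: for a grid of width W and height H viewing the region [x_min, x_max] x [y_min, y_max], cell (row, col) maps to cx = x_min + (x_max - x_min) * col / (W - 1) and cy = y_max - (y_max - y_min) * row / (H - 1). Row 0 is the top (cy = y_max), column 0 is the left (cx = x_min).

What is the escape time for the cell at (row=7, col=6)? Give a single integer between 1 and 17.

Answer: 3

Derivation:
z_0 = 0 + 0i, c = -0.6375 + -1.2700i
Iter 1: z = -0.6375 + -1.2700i, |z|^2 = 2.0193
Iter 2: z = -1.8440 + 0.3492i, |z|^2 = 3.5223
Iter 3: z = 2.6408 + -2.5580i, |z|^2 = 13.5175
Escaped at iteration 3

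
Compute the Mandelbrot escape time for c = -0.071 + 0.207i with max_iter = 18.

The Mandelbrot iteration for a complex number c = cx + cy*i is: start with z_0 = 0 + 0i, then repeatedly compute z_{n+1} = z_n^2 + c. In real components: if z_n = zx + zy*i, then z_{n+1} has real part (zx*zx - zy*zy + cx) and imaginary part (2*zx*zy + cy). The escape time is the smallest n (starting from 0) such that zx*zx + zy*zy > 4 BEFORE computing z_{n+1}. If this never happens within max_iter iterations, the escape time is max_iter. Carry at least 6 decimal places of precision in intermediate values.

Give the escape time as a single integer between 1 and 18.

z_0 = 0 + 0i, c = -0.0710 + 0.2070i
Iter 1: z = -0.0710 + 0.2070i, |z|^2 = 0.0479
Iter 2: z = -0.1088 + 0.1776i, |z|^2 = 0.0434
Iter 3: z = -0.0907 + 0.1684i, |z|^2 = 0.0366
Iter 4: z = -0.0911 + 0.1765i, |z|^2 = 0.0394
Iter 5: z = -0.0938 + 0.1748i, |z|^2 = 0.0394
Iter 6: z = -0.0928 + 0.1742i, |z|^2 = 0.0389
Iter 7: z = -0.0927 + 0.1747i, |z|^2 = 0.0391
Iter 8: z = -0.0929 + 0.1746i, |z|^2 = 0.0391
Iter 9: z = -0.0929 + 0.1746i, |z|^2 = 0.0391
Iter 10: z = -0.0928 + 0.1746i, |z|^2 = 0.0391
Iter 11: z = -0.0929 + 0.1746i, |z|^2 = 0.0391
Iter 12: z = -0.0929 + 0.1746i, |z|^2 = 0.0391
Iter 13: z = -0.0929 + 0.1746i, |z|^2 = 0.0391
Iter 14: z = -0.0929 + 0.1746i, |z|^2 = 0.0391
Iter 15: z = -0.0929 + 0.1746i, |z|^2 = 0.0391
Iter 16: z = -0.0929 + 0.1746i, |z|^2 = 0.0391
Iter 17: z = -0.0929 + 0.1746i, |z|^2 = 0.0391

Answer: 18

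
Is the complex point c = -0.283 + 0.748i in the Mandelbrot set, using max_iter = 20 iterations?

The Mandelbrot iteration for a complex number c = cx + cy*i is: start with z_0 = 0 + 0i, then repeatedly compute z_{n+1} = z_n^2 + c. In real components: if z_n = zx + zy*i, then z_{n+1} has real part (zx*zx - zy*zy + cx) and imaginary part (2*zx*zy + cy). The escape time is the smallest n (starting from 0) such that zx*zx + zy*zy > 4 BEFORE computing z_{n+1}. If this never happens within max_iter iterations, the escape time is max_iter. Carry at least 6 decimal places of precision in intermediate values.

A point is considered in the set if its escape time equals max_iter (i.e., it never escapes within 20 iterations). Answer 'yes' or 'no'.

z_0 = 0 + 0i, c = -0.2830 + 0.7480i
Iter 1: z = -0.2830 + 0.7480i, |z|^2 = 0.6396
Iter 2: z = -0.7624 + 0.3246i, |z|^2 = 0.6867
Iter 3: z = 0.1929 + 0.2530i, |z|^2 = 0.1012
Iter 4: z = -0.3098 + 0.8456i, |z|^2 = 0.8110
Iter 5: z = -0.9021 + 0.2241i, |z|^2 = 0.8639
Iter 6: z = 0.4805 + 0.3437i, |z|^2 = 0.3491
Iter 7: z = -0.1703 + 1.0784i, |z|^2 = 1.1918
Iter 8: z = -1.4168 + 0.3808i, |z|^2 = 2.1524
Iter 9: z = 1.5795 + -0.3310i, |z|^2 = 2.6043
Iter 10: z = 2.1022 + -0.2976i, |z|^2 = 4.5076
Escaped at iteration 10

Answer: no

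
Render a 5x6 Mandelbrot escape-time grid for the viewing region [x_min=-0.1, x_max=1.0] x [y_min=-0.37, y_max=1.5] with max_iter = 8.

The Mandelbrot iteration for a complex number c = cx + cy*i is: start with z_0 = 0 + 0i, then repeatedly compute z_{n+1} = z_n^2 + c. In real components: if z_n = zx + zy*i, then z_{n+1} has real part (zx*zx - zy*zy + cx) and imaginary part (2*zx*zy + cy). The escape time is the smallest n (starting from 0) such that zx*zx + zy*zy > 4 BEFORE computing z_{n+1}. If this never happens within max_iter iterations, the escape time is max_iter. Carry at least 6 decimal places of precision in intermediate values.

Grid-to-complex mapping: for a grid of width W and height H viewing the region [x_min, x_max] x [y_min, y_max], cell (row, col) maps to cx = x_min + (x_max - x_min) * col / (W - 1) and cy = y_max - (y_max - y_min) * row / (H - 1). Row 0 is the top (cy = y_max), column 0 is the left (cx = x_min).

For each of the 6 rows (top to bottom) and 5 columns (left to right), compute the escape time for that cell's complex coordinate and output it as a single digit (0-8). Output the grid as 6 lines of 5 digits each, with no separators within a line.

(row=0, col=0): c = -0.1000 + 1.5000i → escape time 2
(row=0, col=1): c = 0.1750 + 1.5000i → escape time 2
(row=0, col=2): c = 0.4500 + 1.5000i → escape time 2
(row=0, col=3): c = 0.7250 + 1.5000i → escape time 2
(row=0, col=4): c = 1.0000 + 1.5000i → escape time 2
(row=1, col=0): c = -0.1000 + 1.1260i → escape time 5
(row=1, col=1): c = 0.1750 + 1.1260i → escape time 3
(row=1, col=2): c = 0.4500 + 1.1260i → escape time 2
(row=1, col=3): c = 0.7250 + 1.1260i → escape time 2
(row=1, col=4): c = 1.0000 + 1.1260i → escape time 2
(row=2, col=0): c = -0.1000 + 0.7520i → escape time 8
(row=2, col=1): c = 0.1750 + 0.7520i → escape time 6
(row=2, col=2): c = 0.4500 + 0.7520i → escape time 4
(row=2, col=3): c = 0.7250 + 0.7520i → escape time 3
(row=2, col=4): c = 1.0000 + 0.7520i → escape time 2
(row=3, col=0): c = -0.1000 + 0.3780i → escape time 8
(row=3, col=1): c = 0.1750 + 0.3780i → escape time 8
(row=3, col=2): c = 0.4500 + 0.3780i → escape time 8
(row=3, col=3): c = 0.7250 + 0.3780i → escape time 3
(row=3, col=4): c = 1.0000 + 0.3780i → escape time 2
(row=4, col=0): c = -0.1000 + 0.0040i → escape time 8
(row=4, col=1): c = 0.1750 + 0.0040i → escape time 8
(row=4, col=2): c = 0.4500 + 0.0040i → escape time 6
(row=4, col=3): c = 0.7250 + 0.0040i → escape time 3
(row=4, col=4): c = 1.0000 + 0.0040i → escape time 2
(row=5, col=0): c = -0.1000 + -0.3700i → escape time 8
(row=5, col=1): c = 0.1750 + -0.3700i → escape time 8
(row=5, col=2): c = 0.4500 + -0.3700i → escape time 8
(row=5, col=3): c = 0.7250 + -0.3700i → escape time 3
(row=5, col=4): c = 1.0000 + -0.3700i → escape time 2

Answer: 22222
53222
86432
88832
88632
88832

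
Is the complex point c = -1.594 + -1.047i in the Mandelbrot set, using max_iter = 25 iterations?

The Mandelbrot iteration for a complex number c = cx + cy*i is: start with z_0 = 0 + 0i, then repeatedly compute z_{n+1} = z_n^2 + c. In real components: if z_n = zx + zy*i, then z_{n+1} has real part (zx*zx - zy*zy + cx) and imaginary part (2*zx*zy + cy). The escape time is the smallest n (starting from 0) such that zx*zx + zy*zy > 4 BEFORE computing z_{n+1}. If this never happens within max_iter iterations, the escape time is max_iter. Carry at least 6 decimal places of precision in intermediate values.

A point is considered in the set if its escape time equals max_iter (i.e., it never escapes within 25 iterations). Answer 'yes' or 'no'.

Answer: no

Derivation:
z_0 = 0 + 0i, c = -1.5940 + -1.0470i
Iter 1: z = -1.5940 + -1.0470i, |z|^2 = 3.6370
Iter 2: z = -0.1494 + 2.2908i, |z|^2 = 5.2702
Escaped at iteration 2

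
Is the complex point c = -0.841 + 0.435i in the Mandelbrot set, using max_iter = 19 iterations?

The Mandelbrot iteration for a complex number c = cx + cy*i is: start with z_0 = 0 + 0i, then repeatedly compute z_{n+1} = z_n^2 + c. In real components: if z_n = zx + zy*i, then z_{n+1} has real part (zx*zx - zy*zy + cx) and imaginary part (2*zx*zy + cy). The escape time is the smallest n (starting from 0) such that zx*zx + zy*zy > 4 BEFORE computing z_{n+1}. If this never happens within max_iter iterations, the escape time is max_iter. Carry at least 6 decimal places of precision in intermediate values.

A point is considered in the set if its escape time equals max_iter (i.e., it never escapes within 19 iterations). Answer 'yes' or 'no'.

Answer: no

Derivation:
z_0 = 0 + 0i, c = -0.8410 + 0.4350i
Iter 1: z = -0.8410 + 0.4350i, |z|^2 = 0.8965
Iter 2: z = -0.3229 + -0.2967i, |z|^2 = 0.1923
Iter 3: z = -0.8247 + 0.6266i, |z|^2 = 1.0728
Iter 4: z = -0.5535 + -0.5986i, |z|^2 = 0.6646
Iter 5: z = -0.8929 + 1.0976i, |z|^2 = 2.0020
Iter 6: z = -1.2484 + -1.5252i, |z|^2 = 3.8845
Iter 7: z = -1.6087 + 4.2429i, |z|^2 = 20.5903
Escaped at iteration 7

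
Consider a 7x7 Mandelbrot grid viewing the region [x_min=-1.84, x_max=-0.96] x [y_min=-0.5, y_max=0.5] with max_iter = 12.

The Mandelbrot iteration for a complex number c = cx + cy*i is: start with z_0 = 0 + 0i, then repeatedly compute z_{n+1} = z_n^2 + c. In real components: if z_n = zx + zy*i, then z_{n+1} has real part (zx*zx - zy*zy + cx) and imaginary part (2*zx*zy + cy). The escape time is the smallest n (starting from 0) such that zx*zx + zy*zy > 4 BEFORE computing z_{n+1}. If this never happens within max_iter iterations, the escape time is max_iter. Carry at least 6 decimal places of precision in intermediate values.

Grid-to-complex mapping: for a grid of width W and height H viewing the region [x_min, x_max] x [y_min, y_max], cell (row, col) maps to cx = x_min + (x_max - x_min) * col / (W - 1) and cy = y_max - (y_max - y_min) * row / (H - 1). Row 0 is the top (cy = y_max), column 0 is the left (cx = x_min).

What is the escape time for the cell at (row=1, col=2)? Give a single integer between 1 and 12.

z_0 = 0 + 0i, c = -1.5467 + 0.3333i
Iter 1: z = -1.5467 + 0.3333i, |z|^2 = 2.5033
Iter 2: z = 0.7344 + -0.6978i, |z|^2 = 1.0262
Iter 3: z = -1.4942 + -0.6916i, |z|^2 = 2.7109
Iter 4: z = 0.2078 + 2.4000i, |z|^2 = 5.8033
Escaped at iteration 4

Answer: 4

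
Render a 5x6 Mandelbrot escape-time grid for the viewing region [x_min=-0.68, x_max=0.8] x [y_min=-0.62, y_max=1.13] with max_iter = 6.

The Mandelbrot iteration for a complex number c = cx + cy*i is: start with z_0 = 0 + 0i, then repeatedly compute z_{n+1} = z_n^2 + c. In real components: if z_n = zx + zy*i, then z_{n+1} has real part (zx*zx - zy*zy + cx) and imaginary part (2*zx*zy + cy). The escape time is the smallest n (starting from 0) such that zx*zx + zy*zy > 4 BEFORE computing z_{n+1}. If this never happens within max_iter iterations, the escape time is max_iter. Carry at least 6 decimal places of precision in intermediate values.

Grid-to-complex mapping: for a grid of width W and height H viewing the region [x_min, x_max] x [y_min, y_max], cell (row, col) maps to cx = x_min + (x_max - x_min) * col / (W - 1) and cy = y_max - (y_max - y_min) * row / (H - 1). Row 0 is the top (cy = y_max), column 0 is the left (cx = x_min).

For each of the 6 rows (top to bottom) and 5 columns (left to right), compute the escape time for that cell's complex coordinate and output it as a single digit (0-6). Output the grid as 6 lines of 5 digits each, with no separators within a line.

(row=0, col=0): c = -0.6800 + 1.1300i → escape time 3
(row=0, col=1): c = -0.3100 + 1.1300i → escape time 4
(row=0, col=2): c = 0.0600 + 1.1300i → escape time 4
(row=0, col=3): c = 0.4300 + 1.1300i → escape time 2
(row=0, col=4): c = 0.8000 + 1.1300i → escape time 2
(row=1, col=0): c = -0.6800 + 0.7800i → escape time 4
(row=1, col=1): c = -0.3100 + 0.7800i → escape time 6
(row=1, col=2): c = 0.0600 + 0.7800i → escape time 6
(row=1, col=3): c = 0.4300 + 0.7800i → escape time 4
(row=1, col=4): c = 0.8000 + 0.7800i → escape time 2
(row=2, col=0): c = -0.6800 + 0.4300i → escape time 6
(row=2, col=1): c = -0.3100 + 0.4300i → escape time 6
(row=2, col=2): c = 0.0600 + 0.4300i → escape time 6
(row=2, col=3): c = 0.4300 + 0.4300i → escape time 6
(row=2, col=4): c = 0.8000 + 0.4300i → escape time 3
(row=3, col=0): c = -0.6800 + 0.0800i → escape time 6
(row=3, col=1): c = -0.3100 + 0.0800i → escape time 6
(row=3, col=2): c = 0.0600 + 0.0800i → escape time 6
(row=3, col=3): c = 0.4300 + 0.0800i → escape time 6
(row=3, col=4): c = 0.8000 + 0.0800i → escape time 3
(row=4, col=0): c = -0.6800 + -0.2700i → escape time 6
(row=4, col=1): c = -0.3100 + -0.2700i → escape time 6
(row=4, col=2): c = 0.0600 + -0.2700i → escape time 6
(row=4, col=3): c = 0.4300 + -0.2700i → escape time 6
(row=4, col=4): c = 0.8000 + -0.2700i → escape time 3
(row=5, col=0): c = -0.6800 + -0.6200i → escape time 6
(row=5, col=1): c = -0.3100 + -0.6200i → escape time 6
(row=5, col=2): c = 0.0600 + -0.6200i → escape time 6
(row=5, col=3): c = 0.4300 + -0.6200i → escape time 6
(row=5, col=4): c = 0.8000 + -0.6200i → escape time 3

Answer: 34422
46642
66663
66663
66663
66663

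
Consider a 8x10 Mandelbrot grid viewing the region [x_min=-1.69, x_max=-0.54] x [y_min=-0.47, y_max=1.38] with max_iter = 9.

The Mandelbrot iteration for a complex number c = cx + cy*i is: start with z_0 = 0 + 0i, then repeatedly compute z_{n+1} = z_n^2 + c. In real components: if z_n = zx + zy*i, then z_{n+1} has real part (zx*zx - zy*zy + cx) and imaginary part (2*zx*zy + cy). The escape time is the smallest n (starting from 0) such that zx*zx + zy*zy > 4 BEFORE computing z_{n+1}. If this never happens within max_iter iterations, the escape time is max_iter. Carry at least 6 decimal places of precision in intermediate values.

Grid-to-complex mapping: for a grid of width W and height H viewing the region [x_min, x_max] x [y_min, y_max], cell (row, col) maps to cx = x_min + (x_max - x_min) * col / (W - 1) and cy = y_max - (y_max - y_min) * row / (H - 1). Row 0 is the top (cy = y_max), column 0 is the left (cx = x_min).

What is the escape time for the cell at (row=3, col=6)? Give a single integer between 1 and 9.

z_0 = 0 + 0i, c = -0.7043 + 0.7633i
Iter 1: z = -0.7043 + 0.7633i, |z|^2 = 1.0787
Iter 2: z = -0.7909 + -0.3119i, |z|^2 = 0.7229
Iter 3: z = -0.1760 + 1.2567i, |z|^2 = 1.6102
Iter 4: z = -2.2526 + 0.3211i, |z|^2 = 5.1772
Escaped at iteration 4

Answer: 4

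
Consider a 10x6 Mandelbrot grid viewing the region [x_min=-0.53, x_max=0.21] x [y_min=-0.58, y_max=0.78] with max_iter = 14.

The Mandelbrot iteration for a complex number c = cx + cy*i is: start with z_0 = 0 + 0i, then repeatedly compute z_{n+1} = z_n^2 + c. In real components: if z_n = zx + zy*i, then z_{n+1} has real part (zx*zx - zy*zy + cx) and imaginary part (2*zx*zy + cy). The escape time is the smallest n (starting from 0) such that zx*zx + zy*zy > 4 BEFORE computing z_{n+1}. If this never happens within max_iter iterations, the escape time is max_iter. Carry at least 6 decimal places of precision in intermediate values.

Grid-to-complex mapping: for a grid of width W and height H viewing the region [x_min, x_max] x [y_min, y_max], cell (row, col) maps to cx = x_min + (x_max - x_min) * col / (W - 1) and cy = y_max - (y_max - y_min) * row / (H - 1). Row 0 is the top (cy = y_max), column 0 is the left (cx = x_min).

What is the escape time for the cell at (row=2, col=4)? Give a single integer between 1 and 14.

z_0 = 0 + 0i, c = -0.2011 + 0.2360i
Iter 1: z = -0.2011 + 0.2360i, |z|^2 = 0.0961
Iter 2: z = -0.2164 + 0.1411i, |z|^2 = 0.0667
Iter 3: z = -0.1742 + 0.1750i, |z|^2 = 0.0610
Iter 4: z = -0.2014 + 0.1750i, |z|^2 = 0.0712
Iter 5: z = -0.1912 + 0.1655i, |z|^2 = 0.0639
Iter 6: z = -0.1919 + 0.1727i, |z|^2 = 0.0667
Iter 7: z = -0.1941 + 0.1697i, |z|^2 = 0.0665
Iter 8: z = -0.1922 + 0.1701i, |z|^2 = 0.0659
Iter 9: z = -0.1931 + 0.1706i, |z|^2 = 0.0664
Iter 10: z = -0.1929 + 0.1701i, |z|^2 = 0.0662
Iter 11: z = -0.1928 + 0.1704i, |z|^2 = 0.0662
Iter 12: z = -0.1929 + 0.1703i, |z|^2 = 0.0662
Iter 13: z = -0.1929 + 0.1703i, |z|^2 = 0.0662

Answer: 14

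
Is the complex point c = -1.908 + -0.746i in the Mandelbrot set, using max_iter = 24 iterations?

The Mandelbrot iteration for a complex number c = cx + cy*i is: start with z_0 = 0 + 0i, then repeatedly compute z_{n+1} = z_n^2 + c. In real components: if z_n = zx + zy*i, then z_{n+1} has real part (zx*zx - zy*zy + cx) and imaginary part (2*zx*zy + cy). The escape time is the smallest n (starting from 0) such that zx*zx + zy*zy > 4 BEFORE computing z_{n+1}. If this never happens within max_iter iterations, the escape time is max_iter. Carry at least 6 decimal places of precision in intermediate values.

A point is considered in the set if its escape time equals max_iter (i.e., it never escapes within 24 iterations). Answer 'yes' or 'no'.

z_0 = 0 + 0i, c = -1.9080 + -0.7460i
Iter 1: z = -1.9080 + -0.7460i, |z|^2 = 4.1970
Escaped at iteration 1

Answer: no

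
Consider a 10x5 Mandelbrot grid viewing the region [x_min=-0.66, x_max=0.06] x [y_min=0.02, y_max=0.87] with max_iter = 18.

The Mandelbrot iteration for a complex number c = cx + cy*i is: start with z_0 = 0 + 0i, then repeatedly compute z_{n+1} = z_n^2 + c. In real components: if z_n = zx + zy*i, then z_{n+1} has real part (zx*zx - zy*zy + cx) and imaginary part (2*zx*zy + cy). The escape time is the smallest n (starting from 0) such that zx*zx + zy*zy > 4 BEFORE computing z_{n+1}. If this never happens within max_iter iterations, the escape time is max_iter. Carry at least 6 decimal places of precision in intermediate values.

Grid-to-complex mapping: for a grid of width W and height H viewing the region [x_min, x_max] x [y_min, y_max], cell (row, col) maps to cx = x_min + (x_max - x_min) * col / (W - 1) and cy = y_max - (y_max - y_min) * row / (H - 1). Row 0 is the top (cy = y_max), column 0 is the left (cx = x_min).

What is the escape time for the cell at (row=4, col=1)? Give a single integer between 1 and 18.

z_0 = 0 + 0i, c = -0.5800 + 0.0200i
Iter 1: z = -0.5800 + 0.0200i, |z|^2 = 0.3368
Iter 2: z = -0.2440 + -0.0032i, |z|^2 = 0.0595
Iter 3: z = -0.5205 + 0.0216i, |z|^2 = 0.2714
Iter 4: z = -0.3096 + -0.0024i, |z|^2 = 0.0958
Iter 5: z = -0.4842 + 0.0215i, |z|^2 = 0.2349
Iter 6: z = -0.3460 + -0.0008i, |z|^2 = 0.1197
Iter 7: z = -0.4603 + 0.0206i, |z|^2 = 0.2123
Iter 8: z = -0.3686 + 0.0011i, |z|^2 = 0.1359
Iter 9: z = -0.4441 + 0.0192i, |z|^2 = 0.1976
Iter 10: z = -0.3831 + 0.0029i, |z|^2 = 0.1468
Iter 11: z = -0.4332 + 0.0178i, |z|^2 = 0.1880
Iter 12: z = -0.3926 + 0.0046i, |z|^2 = 0.1542
Iter 13: z = -0.4259 + 0.0164i, |z|^2 = 0.1816
Iter 14: z = -0.3989 + 0.0061i, |z|^2 = 0.1592
Iter 15: z = -0.4209 + 0.0152i, |z|^2 = 0.1774
Iter 16: z = -0.4031 + 0.0072i, |z|^2 = 0.1625
Iter 17: z = -0.4176 + 0.0142i, |z|^2 = 0.1746

Answer: 18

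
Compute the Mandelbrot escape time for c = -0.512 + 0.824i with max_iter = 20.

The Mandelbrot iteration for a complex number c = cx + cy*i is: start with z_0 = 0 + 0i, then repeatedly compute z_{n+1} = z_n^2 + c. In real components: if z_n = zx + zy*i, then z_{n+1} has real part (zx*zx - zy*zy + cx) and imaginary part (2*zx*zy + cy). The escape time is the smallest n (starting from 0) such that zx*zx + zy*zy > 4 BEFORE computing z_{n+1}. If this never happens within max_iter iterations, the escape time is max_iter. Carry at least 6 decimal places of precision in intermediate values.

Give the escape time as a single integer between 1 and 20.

z_0 = 0 + 0i, c = -0.5120 + 0.8240i
Iter 1: z = -0.5120 + 0.8240i, |z|^2 = 0.9411
Iter 2: z = -0.9288 + -0.0198i, |z|^2 = 0.8631
Iter 3: z = 0.3503 + 0.8607i, |z|^2 = 0.8636
Iter 4: z = -1.1301 + 1.4271i, |z|^2 = 3.3138
Iter 5: z = -1.2714 + -2.4016i, |z|^2 = 7.3842
Escaped at iteration 5

Answer: 5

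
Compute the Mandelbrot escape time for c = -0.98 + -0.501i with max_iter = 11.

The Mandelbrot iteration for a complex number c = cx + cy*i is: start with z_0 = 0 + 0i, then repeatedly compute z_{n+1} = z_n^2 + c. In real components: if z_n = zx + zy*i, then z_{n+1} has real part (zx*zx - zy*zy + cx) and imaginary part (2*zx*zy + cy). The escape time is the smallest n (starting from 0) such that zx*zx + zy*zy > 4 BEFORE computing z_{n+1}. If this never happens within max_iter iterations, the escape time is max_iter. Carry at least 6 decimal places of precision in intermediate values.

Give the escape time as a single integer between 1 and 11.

Answer: 5

Derivation:
z_0 = 0 + 0i, c = -0.9800 + -0.5010i
Iter 1: z = -0.9800 + -0.5010i, |z|^2 = 1.2114
Iter 2: z = -0.2706 + 0.4810i, |z|^2 = 0.3045
Iter 3: z = -1.1381 + -0.7613i, |z|^2 = 1.8748
Iter 4: z = -0.2643 + 1.2319i, |z|^2 = 1.5873
Iter 5: z = -2.4276 + -1.1522i, |z|^2 = 7.2208
Escaped at iteration 5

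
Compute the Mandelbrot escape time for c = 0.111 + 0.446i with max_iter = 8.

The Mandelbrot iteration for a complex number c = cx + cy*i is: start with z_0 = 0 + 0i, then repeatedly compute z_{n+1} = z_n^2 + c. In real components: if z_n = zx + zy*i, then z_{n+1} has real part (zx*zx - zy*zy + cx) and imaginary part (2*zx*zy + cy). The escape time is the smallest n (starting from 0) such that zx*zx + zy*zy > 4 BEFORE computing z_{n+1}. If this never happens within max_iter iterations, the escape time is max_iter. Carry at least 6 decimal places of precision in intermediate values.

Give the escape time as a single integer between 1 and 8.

z_0 = 0 + 0i, c = 0.1110 + 0.4460i
Iter 1: z = 0.1110 + 0.4460i, |z|^2 = 0.2112
Iter 2: z = -0.0756 + 0.5450i, |z|^2 = 0.3028
Iter 3: z = -0.1803 + 0.3636i, |z|^2 = 0.1647
Iter 4: z = 0.0113 + 0.3149i, |z|^2 = 0.0993
Iter 5: z = 0.0120 + 0.4531i, |z|^2 = 0.2055
Iter 6: z = -0.0942 + 0.4569i, |z|^2 = 0.2176
Iter 7: z = -0.0889 + 0.3599i, |z|^2 = 0.1375

Answer: 8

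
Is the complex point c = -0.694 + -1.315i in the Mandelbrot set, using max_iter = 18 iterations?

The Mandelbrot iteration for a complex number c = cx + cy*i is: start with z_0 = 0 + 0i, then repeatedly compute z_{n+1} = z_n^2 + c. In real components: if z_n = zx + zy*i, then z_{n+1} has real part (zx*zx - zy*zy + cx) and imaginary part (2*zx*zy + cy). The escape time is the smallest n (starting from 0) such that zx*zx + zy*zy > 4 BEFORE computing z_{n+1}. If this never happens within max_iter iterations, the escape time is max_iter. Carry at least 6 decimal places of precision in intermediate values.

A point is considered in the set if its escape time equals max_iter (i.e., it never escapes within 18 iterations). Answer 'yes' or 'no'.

Answer: no

Derivation:
z_0 = 0 + 0i, c = -0.6940 + -1.3150i
Iter 1: z = -0.6940 + -1.3150i, |z|^2 = 2.2109
Iter 2: z = -1.9416 + 0.5102i, |z|^2 = 4.0301
Escaped at iteration 2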